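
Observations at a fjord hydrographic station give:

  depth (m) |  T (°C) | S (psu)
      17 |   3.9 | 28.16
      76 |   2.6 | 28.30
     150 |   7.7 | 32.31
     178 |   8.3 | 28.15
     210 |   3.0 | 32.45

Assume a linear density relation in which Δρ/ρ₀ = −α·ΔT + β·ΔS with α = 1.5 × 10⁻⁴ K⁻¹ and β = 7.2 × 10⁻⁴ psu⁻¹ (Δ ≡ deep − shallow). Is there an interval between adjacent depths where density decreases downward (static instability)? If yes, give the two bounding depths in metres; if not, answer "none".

Evaluate Δρ/ρ₀ = −αΔT + βΔS across each adjacent pair:
  17–76 m: −αΔT+βΔS = −(1.5 × 10⁻⁴)(-1.3)+(7.2 × 10⁻⁴)(+0.14) = 3.0 × 10⁻⁴ → stable
  76–150 m: −αΔT+βΔS = −(1.5 × 10⁻⁴)(+5.1)+(7.2 × 10⁻⁴)(+4.01) = 2.1 × 10⁻³ → stable
  150–178 m: −αΔT+βΔS = −(1.5 × 10⁻⁴)(+0.6)+(7.2 × 10⁻⁴)(-4.16) = -3.1 × 10⁻³ → UNSTABLE
  178–210 m: −αΔT+βΔS = −(1.5 × 10⁻⁴)(-5.3)+(7.2 × 10⁻⁴)(+4.30) = 3.9 × 10⁻³ → stable
The 150–178 m interval has Δρ < 0: lighter water underlies denser water.

150–178 m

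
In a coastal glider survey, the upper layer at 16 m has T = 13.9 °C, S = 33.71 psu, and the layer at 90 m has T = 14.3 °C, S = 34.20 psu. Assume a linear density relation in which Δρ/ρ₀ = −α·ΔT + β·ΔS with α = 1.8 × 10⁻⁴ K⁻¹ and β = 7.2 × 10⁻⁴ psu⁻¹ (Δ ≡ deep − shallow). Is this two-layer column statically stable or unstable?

ΔT = 14.3 − 13.9 = +0.4 K and ΔS = 34.20 − 33.71 = +0.49 psu (deep − shallow).
−αΔT = -7.20 × 10⁻⁵; βΔS = 3.528 × 10⁻⁴; sum Δρ/ρ₀ = 2.808 × 10⁻⁴.
Δρ/ρ₀ > 0, so Δρ > 0: deeper water is denser → statically stable.

stable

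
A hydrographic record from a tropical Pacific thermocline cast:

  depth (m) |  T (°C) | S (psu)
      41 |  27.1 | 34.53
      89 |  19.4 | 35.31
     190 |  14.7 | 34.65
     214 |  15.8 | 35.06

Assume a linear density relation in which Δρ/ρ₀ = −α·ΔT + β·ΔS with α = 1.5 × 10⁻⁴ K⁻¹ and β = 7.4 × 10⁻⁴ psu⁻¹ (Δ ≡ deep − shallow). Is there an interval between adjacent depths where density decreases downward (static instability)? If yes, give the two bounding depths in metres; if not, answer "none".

Evaluate Δρ/ρ₀ = −αΔT + βΔS across each adjacent pair:
  41–89 m: −αΔT+βΔS = −(1.5 × 10⁻⁴)(-7.7)+(7.4 × 10⁻⁴)(+0.78) = 1.7 × 10⁻³ → stable
  89–190 m: −αΔT+βΔS = −(1.5 × 10⁻⁴)(-4.7)+(7.4 × 10⁻⁴)(-0.66) = 2.2 × 10⁻⁴ → stable
  190–214 m: −αΔT+βΔS = −(1.5 × 10⁻⁴)(+1.1)+(7.4 × 10⁻⁴)(+0.41) = 1.4 × 10⁻⁴ → stable
Every interval has Δρ > 0: the column is stably stratified throughout.

none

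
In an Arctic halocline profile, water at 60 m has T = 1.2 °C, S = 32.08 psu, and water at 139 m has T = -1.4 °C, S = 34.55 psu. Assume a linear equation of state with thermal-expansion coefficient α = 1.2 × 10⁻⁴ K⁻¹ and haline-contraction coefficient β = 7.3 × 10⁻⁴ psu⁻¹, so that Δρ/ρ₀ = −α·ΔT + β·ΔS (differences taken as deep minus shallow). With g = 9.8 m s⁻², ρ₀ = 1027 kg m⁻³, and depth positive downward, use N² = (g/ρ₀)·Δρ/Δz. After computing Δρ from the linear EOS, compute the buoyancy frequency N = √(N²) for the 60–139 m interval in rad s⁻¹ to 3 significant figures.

ΔT = -2.6 K, ΔS = +2.47 psu (deep − shallow).
Δρ/ρ₀ = −αΔT + βΔS = 3.12 × 10⁻⁴ + 1.8031 × 10⁻³ = 2.1151 × 10⁻³, so Δρ ≈ 2.172 kg m⁻³.
N² = (g/ρ₀)·Δρ/Δz = g·(Δρ/ρ₀)/Δz = 9.8 × 2.1151 × 10⁻³ / 79 = 2.6238 × 10⁻⁴ s⁻².
N = √(2.6238 × 10⁻⁴) = 0.016198 rad s⁻¹ ≈ 0.0162 rad s⁻¹.

0.0162 rad s⁻¹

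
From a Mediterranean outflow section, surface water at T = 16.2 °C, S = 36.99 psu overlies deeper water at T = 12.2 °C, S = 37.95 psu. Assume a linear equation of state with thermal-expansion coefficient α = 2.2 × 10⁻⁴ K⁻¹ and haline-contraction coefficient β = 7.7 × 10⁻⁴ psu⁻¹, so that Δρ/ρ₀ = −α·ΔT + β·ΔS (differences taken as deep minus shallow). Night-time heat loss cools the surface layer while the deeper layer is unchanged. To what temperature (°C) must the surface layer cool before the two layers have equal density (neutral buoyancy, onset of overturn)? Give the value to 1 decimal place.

Neutral buoyancy requires Δρ = 0, i.e. −α(T_deep − T_surf′) + β(S_deep − S_surf) = 0.
T_surf′ = T_deep − (β/α)·ΔS = 12.2 − (7.7 × 10⁻⁴/2.2 × 10⁻⁴)·(+0.96) = 8.840 °C.
Cooling required: 16.2 − (8.840) = 7.360 °C.

8.8 °C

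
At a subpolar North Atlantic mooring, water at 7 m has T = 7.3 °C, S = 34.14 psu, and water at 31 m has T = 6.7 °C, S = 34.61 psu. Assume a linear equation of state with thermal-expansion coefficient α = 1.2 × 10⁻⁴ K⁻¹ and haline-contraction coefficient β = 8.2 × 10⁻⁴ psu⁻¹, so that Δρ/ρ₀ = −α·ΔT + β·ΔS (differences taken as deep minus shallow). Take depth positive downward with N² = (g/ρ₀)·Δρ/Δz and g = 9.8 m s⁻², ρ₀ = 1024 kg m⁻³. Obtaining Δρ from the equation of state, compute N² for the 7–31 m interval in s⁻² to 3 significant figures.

ΔT = -0.6 K, ΔS = +0.47 psu (deep − shallow).
Δρ/ρ₀ = −αΔT + βΔS = 7.20 × 10⁻⁵ + 3.854 × 10⁻⁴ = 4.574 × 10⁻⁴, so Δρ ≈ 0.4684 kg m⁻³.
N² = (g/ρ₀)·Δρ/Δz = g·(Δρ/ρ₀)/Δz = 9.8 × 4.574 × 10⁻⁴ / 24 = 1.8677 × 10⁻⁴ s⁻² ≈ 1.87 × 10⁻⁴ s⁻².

1.87 × 10⁻⁴ s⁻²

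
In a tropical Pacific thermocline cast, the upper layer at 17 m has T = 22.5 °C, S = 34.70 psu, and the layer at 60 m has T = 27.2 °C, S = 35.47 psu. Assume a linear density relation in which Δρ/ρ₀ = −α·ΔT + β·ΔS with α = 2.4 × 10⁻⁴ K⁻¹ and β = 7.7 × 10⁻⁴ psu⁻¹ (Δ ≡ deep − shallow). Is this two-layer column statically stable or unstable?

ΔT = 27.2 − 22.5 = +4.7 K and ΔS = 35.47 − 34.70 = +0.77 psu (deep − shallow).
−αΔT = -1.128 × 10⁻³; βΔS = 5.929 × 10⁻⁴; sum Δρ/ρ₀ = -5.351 × 10⁻⁴.
Δρ/ρ₀ < 0, so Δρ < 0: deeper water is lighter → statically unstable; the column would overturn.

unstable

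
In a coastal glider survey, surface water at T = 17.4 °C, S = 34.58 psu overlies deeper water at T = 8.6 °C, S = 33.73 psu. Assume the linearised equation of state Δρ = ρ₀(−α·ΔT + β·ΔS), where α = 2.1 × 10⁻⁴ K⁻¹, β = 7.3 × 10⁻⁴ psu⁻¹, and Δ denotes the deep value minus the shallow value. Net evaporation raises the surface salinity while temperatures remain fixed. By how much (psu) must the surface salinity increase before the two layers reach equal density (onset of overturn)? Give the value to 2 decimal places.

1.68 psu

Neutral buoyancy requires −α(T_deep − T_surf) + β(S_deep − S_surf′) = 0.
S_surf′ = S_deep − (α/β)·ΔT = 33.73 − (2.1 × 10⁻⁴/7.3 × 10⁻⁴)·(-8.8) = 36.2615 psu.
Increase required: 36.2615 − 34.58 = 1.6815 psu.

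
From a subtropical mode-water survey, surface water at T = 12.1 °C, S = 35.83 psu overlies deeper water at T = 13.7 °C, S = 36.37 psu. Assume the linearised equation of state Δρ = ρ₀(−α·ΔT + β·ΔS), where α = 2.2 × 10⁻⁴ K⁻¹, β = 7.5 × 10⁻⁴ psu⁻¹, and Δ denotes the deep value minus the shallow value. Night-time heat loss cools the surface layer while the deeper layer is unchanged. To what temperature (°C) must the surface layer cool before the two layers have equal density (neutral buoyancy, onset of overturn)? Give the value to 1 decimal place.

11.9 °C

Neutral buoyancy requires Δρ = 0, i.e. −α(T_deep − T_surf′) + β(S_deep − S_surf) = 0.
T_surf′ = T_deep − (β/α)·ΔS = 13.7 − (7.5 × 10⁻⁴/2.2 × 10⁻⁴)·(+0.54) = 11.859 °C.
Cooling required: 12.1 − (11.859) = 0.241 °C.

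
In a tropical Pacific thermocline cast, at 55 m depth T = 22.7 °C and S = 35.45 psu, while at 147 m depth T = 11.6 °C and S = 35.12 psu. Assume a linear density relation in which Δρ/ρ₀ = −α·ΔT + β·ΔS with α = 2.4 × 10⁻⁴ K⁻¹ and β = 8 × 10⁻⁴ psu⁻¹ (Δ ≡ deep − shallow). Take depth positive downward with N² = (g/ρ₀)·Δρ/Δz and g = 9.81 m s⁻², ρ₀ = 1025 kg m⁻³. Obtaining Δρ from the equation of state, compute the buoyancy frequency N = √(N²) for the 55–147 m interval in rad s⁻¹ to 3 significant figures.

0.0160 rad s⁻¹

ΔT = -11.1 K, ΔS = -0.33 psu (deep − shallow).
Δρ/ρ₀ = −αΔT + βΔS = 2.664 × 10⁻³ − 2.64 × 10⁻⁴ = 2.40 × 10⁻³, so Δρ ≈ 2.460 kg m⁻³.
N² = (g/ρ₀)·Δρ/Δz = g·(Δρ/ρ₀)/Δz = 9.81 × 2.40 × 10⁻³ / 92 = 2.5591 × 10⁻⁴ s⁻².
N = √(2.5591 × 10⁻⁴) = 0.015997 rad s⁻¹ ≈ 0.0160 rad s⁻¹.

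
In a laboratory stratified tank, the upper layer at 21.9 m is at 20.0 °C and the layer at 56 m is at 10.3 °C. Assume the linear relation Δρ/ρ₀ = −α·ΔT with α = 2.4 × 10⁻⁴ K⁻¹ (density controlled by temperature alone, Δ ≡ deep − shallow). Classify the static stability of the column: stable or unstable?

stable

ΔT = 10.3 − 20.0 = -9.7 K, so Δρ/ρ₀ = −αΔT = 2.328 × 10⁻³.
Δρ/ρ₀ > 0, so Δρ > 0: deeper water is denser → statically stable.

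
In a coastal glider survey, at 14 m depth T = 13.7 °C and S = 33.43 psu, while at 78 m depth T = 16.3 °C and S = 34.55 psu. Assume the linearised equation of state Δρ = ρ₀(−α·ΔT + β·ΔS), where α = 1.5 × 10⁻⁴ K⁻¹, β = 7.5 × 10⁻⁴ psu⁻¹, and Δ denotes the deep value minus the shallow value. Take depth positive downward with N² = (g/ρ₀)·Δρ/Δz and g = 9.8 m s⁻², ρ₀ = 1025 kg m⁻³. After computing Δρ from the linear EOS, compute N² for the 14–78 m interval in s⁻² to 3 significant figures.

ΔT = +2.6 K, ΔS = +1.12 psu (deep − shallow).
Δρ/ρ₀ = −αΔT + βΔS = -3.90 × 10⁻⁴ + 8.40 × 10⁻⁴ = 4.50 × 10⁻⁴, so Δρ ≈ 0.4613 kg m⁻³.
N² = (g/ρ₀)·Δρ/Δz = g·(Δρ/ρ₀)/Δz = 9.8 × 4.50 × 10⁻⁴ / 64 = 6.8906 × 10⁻⁵ s⁻² ≈ 6.89 × 10⁻⁵ s⁻².

6.89 × 10⁻⁵ s⁻²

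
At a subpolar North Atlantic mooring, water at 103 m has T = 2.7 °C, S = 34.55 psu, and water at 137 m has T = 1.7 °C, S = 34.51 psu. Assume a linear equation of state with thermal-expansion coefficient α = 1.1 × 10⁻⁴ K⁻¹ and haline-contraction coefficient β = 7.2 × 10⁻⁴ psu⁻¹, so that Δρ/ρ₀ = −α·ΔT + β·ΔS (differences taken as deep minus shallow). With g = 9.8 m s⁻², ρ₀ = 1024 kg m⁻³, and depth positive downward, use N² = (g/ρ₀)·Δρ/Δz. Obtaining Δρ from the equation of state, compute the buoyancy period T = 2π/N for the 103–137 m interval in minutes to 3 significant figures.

ΔT = -1.0 K, ΔS = -0.04 psu (deep − shallow).
Δρ/ρ₀ = −αΔT + βΔS = 1.10 × 10⁻⁴ − 2.88 × 10⁻⁵ = 8.12 × 10⁻⁵, so Δρ ≈ 0.08315 kg m⁻³.
N² = (g/ρ₀)·Δρ/Δz = g·(Δρ/ρ₀)/Δz = 9.8 × 8.12 × 10⁻⁵ / 34 = 2.3405 × 10⁻⁵ s⁻².
N = √(2.3405 × 10⁻⁵) = 4.8379 × 10⁻³ rad s⁻¹ → T = 2π/N = 1.2987 × 10³ s = 21.645 min ≈ 21.6 min.

21.6 min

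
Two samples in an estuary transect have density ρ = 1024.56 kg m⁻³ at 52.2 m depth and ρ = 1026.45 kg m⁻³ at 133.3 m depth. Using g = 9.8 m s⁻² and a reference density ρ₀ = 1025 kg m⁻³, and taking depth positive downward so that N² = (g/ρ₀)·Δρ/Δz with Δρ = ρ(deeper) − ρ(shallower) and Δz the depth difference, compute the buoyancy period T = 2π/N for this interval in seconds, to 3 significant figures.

421 s

Δρ = 1026.45 − 1024.56 = 1.89 kg m⁻³ over Δz = 133.3 − 52.2 = 81.1 m.
N² = (9.8/1025) × (1.89/81.1) = 2.2281 × 10⁻⁴ s⁻².
N = √(2.2281 × 10⁻⁴) = 0.014927 rad s⁻¹, so T = 2π/N = 420.93 s ≈ 421 s.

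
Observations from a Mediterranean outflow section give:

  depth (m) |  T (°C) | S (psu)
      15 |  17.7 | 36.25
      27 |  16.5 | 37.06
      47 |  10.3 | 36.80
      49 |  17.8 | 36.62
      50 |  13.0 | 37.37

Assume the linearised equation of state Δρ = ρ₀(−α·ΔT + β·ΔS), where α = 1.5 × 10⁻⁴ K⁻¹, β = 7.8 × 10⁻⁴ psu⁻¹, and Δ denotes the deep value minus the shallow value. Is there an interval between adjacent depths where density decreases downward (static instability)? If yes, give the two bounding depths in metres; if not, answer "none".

47–49 m

Evaluate Δρ/ρ₀ = −αΔT + βΔS across each adjacent pair:
  15–27 m: −αΔT+βΔS = −(1.5 × 10⁻⁴)(-1.2)+(7.8 × 10⁻⁴)(+0.81) = 8.1 × 10⁻⁴ → stable
  27–47 m: −αΔT+βΔS = −(1.5 × 10⁻⁴)(-6.2)+(7.8 × 10⁻⁴)(-0.26) = 7.3 × 10⁻⁴ → stable
  47–49 m: −αΔT+βΔS = −(1.5 × 10⁻⁴)(+7.5)+(7.8 × 10⁻⁴)(-0.18) = -1.3 × 10⁻³ → UNSTABLE
  49–50 m: −αΔT+βΔS = −(1.5 × 10⁻⁴)(-4.8)+(7.8 × 10⁻⁴)(+0.75) = 1.3 × 10⁻³ → stable
The 47–49 m interval has Δρ < 0: lighter water underlies denser water.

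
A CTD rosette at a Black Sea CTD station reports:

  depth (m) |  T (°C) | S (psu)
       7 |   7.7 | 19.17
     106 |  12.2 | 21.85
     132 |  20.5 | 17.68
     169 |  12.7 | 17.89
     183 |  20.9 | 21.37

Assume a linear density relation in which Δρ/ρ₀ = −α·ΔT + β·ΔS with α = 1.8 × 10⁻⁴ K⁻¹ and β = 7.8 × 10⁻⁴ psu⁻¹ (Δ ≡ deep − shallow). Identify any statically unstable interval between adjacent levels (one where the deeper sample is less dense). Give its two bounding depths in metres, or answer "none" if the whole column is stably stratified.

Evaluate Δρ/ρ₀ = −αΔT + βΔS across each adjacent pair:
  7–106 m: −αΔT+βΔS = −(1.8 × 10⁻⁴)(+4.5)+(7.8 × 10⁻⁴)(+2.68) = 1.3 × 10⁻³ → stable
  106–132 m: −αΔT+βΔS = −(1.8 × 10⁻⁴)(+8.3)+(7.8 × 10⁻⁴)(-4.17) = -4.7 × 10⁻³ → UNSTABLE
  132–169 m: −αΔT+βΔS = −(1.8 × 10⁻⁴)(-7.8)+(7.8 × 10⁻⁴)(+0.21) = 1.6 × 10⁻³ → stable
  169–183 m: −αΔT+βΔS = −(1.8 × 10⁻⁴)(+8.2)+(7.8 × 10⁻⁴)(+3.48) = 1.2 × 10⁻³ → stable
The 106–132 m interval has Δρ < 0: lighter water underlies denser water.

106–132 m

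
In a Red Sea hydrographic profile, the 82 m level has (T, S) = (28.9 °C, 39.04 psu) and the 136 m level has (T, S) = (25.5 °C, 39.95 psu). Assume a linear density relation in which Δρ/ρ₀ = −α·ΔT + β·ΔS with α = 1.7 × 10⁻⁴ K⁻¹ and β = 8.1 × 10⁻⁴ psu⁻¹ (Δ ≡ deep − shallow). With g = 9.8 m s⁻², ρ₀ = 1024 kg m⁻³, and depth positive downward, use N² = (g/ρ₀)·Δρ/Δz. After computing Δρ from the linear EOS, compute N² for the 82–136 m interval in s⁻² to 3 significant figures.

2.39 × 10⁻⁴ s⁻²

ΔT = -3.4 K, ΔS = +0.91 psu (deep − shallow).
Δρ/ρ₀ = −αΔT + βΔS = 5.78 × 10⁻⁴ + 7.371 × 10⁻⁴ = 1.3151 × 10⁻³, so Δρ ≈ 1.347 kg m⁻³.
N² = (g/ρ₀)·Δρ/Δz = g·(Δρ/ρ₀)/Δz = 9.8 × 1.3151 × 10⁻³ / 54 = 2.3867 × 10⁻⁴ s⁻² ≈ 2.39 × 10⁻⁴ s⁻².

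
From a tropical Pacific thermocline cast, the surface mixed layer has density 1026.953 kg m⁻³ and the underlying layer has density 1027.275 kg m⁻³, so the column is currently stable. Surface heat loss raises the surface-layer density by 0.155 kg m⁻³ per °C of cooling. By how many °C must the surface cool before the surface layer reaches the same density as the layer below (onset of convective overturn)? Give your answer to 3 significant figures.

2.08 °C

Density deficit of the surface layer: 1027.275 − 1026.953 = 0.322 kg m⁻³.
Required change = 0.322 / 0.155 = 2.08 °C.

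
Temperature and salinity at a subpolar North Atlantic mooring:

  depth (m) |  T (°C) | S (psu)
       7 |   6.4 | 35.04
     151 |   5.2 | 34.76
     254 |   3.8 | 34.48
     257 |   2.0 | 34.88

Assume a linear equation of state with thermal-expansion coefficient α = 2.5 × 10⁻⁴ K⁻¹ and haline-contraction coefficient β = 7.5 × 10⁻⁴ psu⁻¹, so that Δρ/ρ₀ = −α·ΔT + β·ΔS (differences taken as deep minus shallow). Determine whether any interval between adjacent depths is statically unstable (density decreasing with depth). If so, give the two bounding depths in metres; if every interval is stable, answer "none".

none

Evaluate Δρ/ρ₀ = −αΔT + βΔS across each adjacent pair:
  7–151 m: −αΔT+βΔS = −(2.5 × 10⁻⁴)(-1.2)+(7.5 × 10⁻⁴)(-0.28) = 9.0 × 10⁻⁵ → stable
  151–254 m: −αΔT+βΔS = −(2.5 × 10⁻⁴)(-1.4)+(7.5 × 10⁻⁴)(-0.28) = 1.4 × 10⁻⁴ → stable
  254–257 m: −αΔT+βΔS = −(2.5 × 10⁻⁴)(-1.8)+(7.5 × 10⁻⁴)(+0.40) = 7.5 × 10⁻⁴ → stable
Every interval has Δρ > 0: the column is stably stratified throughout.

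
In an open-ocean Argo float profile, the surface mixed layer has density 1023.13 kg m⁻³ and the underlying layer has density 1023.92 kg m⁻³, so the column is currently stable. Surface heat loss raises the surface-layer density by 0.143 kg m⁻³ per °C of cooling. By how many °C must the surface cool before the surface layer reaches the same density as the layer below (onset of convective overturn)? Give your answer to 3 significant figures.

5.52 °C

Density deficit of the surface layer: 1023.92 − 1023.13 = 0.79 kg m⁻³.
Required change = 0.79 / 0.143 = 5.52 °C.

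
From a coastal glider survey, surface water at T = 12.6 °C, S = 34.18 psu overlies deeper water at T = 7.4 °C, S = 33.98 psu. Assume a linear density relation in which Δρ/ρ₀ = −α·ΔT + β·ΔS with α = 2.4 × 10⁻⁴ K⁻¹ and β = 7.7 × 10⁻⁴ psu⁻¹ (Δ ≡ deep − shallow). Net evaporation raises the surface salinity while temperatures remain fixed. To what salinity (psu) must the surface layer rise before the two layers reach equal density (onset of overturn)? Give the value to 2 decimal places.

Neutral buoyancy requires −α(T_deep − T_surf) + β(S_deep − S_surf′) = 0.
S_surf′ = S_deep − (α/β)·ΔT = 33.98 − (2.4 × 10⁻⁴/7.7 × 10⁻⁴)·(-5.2) = 35.6008 psu.
Increase required: 35.6008 − 34.18 = 1.4208 psu.

35.60 psu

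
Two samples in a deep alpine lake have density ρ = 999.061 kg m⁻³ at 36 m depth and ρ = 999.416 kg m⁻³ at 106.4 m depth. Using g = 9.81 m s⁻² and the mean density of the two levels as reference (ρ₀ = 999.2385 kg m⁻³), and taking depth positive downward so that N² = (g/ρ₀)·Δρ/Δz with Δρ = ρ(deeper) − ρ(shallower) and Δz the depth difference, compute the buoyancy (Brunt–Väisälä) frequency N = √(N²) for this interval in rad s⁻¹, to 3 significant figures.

7.04 × 10⁻³ rad s⁻¹

Δρ = 999.416 − 999.061 = 0.355 kg m⁻³ over Δz = 106.4 − 36 = 70.4 m.
N² = (9.81/999.2385) × (0.355/70.4) = 4.9506 × 10⁻⁵ s⁻².
N = √(4.9506 × 10⁻⁵) = 7.0361 × 10⁻³ rad s⁻¹ ≈ 7.04 × 10⁻³ rad s⁻¹.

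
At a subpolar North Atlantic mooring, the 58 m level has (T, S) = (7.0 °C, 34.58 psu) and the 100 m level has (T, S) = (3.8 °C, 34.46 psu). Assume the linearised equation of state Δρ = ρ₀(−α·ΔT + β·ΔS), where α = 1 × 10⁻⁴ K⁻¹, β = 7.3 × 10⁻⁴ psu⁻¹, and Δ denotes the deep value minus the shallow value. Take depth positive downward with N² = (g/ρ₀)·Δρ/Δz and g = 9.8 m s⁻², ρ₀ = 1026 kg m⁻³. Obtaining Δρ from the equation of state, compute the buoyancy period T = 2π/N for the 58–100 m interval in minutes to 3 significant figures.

14.2 min

ΔT = -3.2 K, ΔS = -0.12 psu (deep − shallow).
Δρ/ρ₀ = −αΔT + βΔS = 3.20 × 10⁻⁴ − 8.76 × 10⁻⁵ = 2.324 × 10⁻⁴, so Δρ ≈ 0.2384 kg m⁻³.
N² = (g/ρ₀)·Δρ/Δz = g·(Δρ/ρ₀)/Δz = 9.8 × 2.324 × 10⁻⁴ / 42 = 5.4227 × 10⁻⁵ s⁻².
N = √(5.4227 × 10⁻⁵) = 7.3639 × 10⁻³ rad s⁻¹ → T = 2π/N = 853.24 s = 14.221 min ≈ 14.2 min.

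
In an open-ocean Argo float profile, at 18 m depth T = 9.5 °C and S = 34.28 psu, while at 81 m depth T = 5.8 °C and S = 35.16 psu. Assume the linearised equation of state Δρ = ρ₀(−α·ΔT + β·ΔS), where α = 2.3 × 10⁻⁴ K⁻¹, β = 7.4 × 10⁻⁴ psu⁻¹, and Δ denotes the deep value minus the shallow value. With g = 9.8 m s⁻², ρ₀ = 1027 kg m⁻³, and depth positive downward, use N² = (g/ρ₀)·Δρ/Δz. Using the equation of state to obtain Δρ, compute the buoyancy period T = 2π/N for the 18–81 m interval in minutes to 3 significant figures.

6.85 min

ΔT = -3.7 K, ΔS = +0.88 psu (deep − shallow).
Δρ/ρ₀ = −αΔT + βΔS = 8.51 × 10⁻⁴ + 6.512 × 10⁻⁴ = 1.5022 × 10⁻³, so Δρ ≈ 1.543 kg m⁻³.
N² = (g/ρ₀)·Δρ/Δz = g·(Δρ/ρ₀)/Δz = 9.8 × 1.5022 × 10⁻³ / 63 = 2.3368 × 10⁻⁴ s⁻².
N = √(2.3368 × 10⁻⁴) = 0.015287 rad s⁻¹ → T = 2π/N = 411.01 s = 6.8502 min ≈ 6.85 min.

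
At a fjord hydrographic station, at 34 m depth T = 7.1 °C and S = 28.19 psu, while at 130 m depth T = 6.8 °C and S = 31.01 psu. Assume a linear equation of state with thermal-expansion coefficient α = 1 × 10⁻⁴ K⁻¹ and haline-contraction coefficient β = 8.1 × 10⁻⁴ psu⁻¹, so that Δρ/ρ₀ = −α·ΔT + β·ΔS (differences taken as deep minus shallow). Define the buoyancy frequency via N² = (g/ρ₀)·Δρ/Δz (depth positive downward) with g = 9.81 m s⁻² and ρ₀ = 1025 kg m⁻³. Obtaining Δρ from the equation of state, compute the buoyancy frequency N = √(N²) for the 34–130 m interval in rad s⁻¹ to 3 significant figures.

ΔT = -0.3 K, ΔS = +2.82 psu (deep − shallow).
Δρ/ρ₀ = −αΔT + βΔS = 3.00 × 10⁻⁵ + 2.2842 × 10⁻³ = 2.3142 × 10⁻³, so Δρ ≈ 2.372 kg m⁻³.
N² = (g/ρ₀)·Δρ/Δz = g·(Δρ/ρ₀)/Δz = 9.81 × 2.3142 × 10⁻³ / 96 = 2.3648 × 10⁻⁴ s⁻².
N = √(2.3648 × 10⁻⁴) = 0.015378 rad s⁻¹ ≈ 0.0154 rad s⁻¹.

0.0154 rad s⁻¹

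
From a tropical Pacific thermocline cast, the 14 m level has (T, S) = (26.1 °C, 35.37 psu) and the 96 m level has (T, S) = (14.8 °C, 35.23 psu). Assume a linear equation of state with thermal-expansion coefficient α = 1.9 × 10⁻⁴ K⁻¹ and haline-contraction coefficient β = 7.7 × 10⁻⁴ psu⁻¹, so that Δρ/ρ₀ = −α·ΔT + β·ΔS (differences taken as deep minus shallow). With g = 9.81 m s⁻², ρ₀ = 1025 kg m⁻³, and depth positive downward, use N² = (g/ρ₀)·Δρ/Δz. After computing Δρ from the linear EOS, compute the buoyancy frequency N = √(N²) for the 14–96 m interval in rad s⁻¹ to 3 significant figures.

0.0156 rad s⁻¹

ΔT = -11.3 K, ΔS = -0.14 psu (deep − shallow).
Δρ/ρ₀ = −αΔT + βΔS = 2.147 × 10⁻³ − 1.078 × 10⁻⁴ = 2.0392 × 10⁻³, so Δρ ≈ 2.090 kg m⁻³.
N² = (g/ρ₀)·Δρ/Δz = g·(Δρ/ρ₀)/Δz = 9.81 × 2.0392 × 10⁻³ / 82 = 2.4396 × 10⁻⁴ s⁻².
N = √(2.4396 × 10⁻⁴) = 0.015619 rad s⁻¹ ≈ 0.0156 rad s⁻¹.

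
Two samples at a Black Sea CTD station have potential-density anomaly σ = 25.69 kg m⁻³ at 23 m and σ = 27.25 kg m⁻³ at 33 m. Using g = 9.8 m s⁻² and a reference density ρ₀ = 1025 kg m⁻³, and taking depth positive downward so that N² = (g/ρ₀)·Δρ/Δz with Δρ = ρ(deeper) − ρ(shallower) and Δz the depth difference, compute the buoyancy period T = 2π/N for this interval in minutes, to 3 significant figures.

Δρ = 1027.25 − 1025.69 = 1.56 kg m⁻³ over Δz = 33 − 23 = 10 m.
N² = (9.8/1025) × (1.56/10) = 1.4915 × 10⁻³ s⁻².
N = √(1.4915 × 10⁻³) = 0.038620 rad s⁻¹, so T = 2π/N = 162.69 s = 2.7115 min ≈ 2.71 min.

2.71 min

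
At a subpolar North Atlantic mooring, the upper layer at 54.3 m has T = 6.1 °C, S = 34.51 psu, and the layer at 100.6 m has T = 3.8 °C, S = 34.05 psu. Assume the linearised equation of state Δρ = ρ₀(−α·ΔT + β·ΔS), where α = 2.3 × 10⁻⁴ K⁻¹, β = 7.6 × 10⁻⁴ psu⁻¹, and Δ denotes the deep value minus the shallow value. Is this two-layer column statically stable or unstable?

stable

ΔT = 3.8 − 6.1 = -2.3 K and ΔS = 34.05 − 34.51 = -0.46 psu (deep − shallow).
−αΔT = 5.29 × 10⁻⁴; βΔS = -3.496 × 10⁻⁴; sum Δρ/ρ₀ = 1.794 × 10⁻⁴.
Δρ/ρ₀ > 0, so Δρ > 0: deeper water is denser → statically stable.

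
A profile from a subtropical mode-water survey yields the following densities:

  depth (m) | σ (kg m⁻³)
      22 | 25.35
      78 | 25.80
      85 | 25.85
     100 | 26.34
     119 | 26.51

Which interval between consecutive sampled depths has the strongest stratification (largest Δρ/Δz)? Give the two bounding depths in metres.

Compute the density gradient over each adjacent pair:
  22–78 m: Δρ/Δz = 0.45/56 = 8.0 × 10⁻³ kg m⁻⁴
  78–85 m: Δρ/Δz = 0.05/7 = 7.1 × 10⁻³ kg m⁻⁴
  85–100 m: Δρ/Δz = 0.49/15 = 0.033 kg m⁻⁴
  100–119 m: Δρ/Δz = 0.17/19 = 8.9 × 10⁻³ kg m⁻⁴
The largest gradient is in the 85–100 m interval — the pycnocline.

85–100 m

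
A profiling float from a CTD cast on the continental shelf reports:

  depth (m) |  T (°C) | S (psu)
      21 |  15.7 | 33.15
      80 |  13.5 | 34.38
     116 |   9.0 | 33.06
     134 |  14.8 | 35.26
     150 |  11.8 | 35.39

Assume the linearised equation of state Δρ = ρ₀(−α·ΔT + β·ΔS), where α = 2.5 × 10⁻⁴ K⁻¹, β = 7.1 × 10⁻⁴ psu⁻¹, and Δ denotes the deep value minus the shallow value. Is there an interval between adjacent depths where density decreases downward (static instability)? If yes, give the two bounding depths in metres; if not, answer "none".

none

Evaluate Δρ/ρ₀ = −αΔT + βΔS across each adjacent pair:
  21–80 m: −αΔT+βΔS = −(2.5 × 10⁻⁴)(-2.2)+(7.1 × 10⁻⁴)(+1.23) = 1.4 × 10⁻³ → stable
  80–116 m: −αΔT+βΔS = −(2.5 × 10⁻⁴)(-4.5)+(7.1 × 10⁻⁴)(-1.32) = 1.9 × 10⁻⁴ → stable
  116–134 m: −αΔT+βΔS = −(2.5 × 10⁻⁴)(+5.8)+(7.1 × 10⁻⁴)(+2.20) = 1.1 × 10⁻⁴ → stable
  134–150 m: −αΔT+βΔS = −(2.5 × 10⁻⁴)(-3.0)+(7.1 × 10⁻⁴)(+0.13) = 8.4 × 10⁻⁴ → stable
Every interval has Δρ > 0: the column is stably stratified throughout.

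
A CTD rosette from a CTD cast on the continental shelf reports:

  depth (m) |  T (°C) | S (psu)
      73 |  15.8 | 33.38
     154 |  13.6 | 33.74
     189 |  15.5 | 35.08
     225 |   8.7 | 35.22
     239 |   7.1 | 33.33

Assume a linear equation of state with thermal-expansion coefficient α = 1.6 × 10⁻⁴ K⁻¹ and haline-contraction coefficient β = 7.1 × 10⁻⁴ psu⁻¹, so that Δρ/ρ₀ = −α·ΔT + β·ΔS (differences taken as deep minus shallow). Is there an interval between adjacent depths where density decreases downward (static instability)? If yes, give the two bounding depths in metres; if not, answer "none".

225–239 m

Evaluate Δρ/ρ₀ = −αΔT + βΔS across each adjacent pair:
  73–154 m: −αΔT+βΔS = −(1.6 × 10⁻⁴)(-2.2)+(7.1 × 10⁻⁴)(+0.36) = 6.1 × 10⁻⁴ → stable
  154–189 m: −αΔT+βΔS = −(1.6 × 10⁻⁴)(+1.9)+(7.1 × 10⁻⁴)(+1.34) = 6.5 × 10⁻⁴ → stable
  189–225 m: −αΔT+βΔS = −(1.6 × 10⁻⁴)(-6.8)+(7.1 × 10⁻⁴)(+0.14) = 1.2 × 10⁻³ → stable
  225–239 m: −αΔT+βΔS = −(1.6 × 10⁻⁴)(-1.6)+(7.1 × 10⁻⁴)(-1.89) = -1.1 × 10⁻³ → UNSTABLE
The 225–239 m interval has Δρ < 0: lighter water underlies denser water.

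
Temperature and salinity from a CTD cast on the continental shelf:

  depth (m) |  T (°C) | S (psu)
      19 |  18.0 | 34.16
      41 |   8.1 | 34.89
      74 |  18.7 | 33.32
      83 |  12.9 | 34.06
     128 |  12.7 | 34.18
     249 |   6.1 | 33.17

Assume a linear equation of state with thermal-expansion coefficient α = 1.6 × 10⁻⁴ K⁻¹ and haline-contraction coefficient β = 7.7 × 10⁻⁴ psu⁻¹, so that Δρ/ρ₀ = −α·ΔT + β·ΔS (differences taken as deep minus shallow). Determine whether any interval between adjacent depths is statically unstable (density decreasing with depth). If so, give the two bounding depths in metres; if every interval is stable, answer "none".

41–74 m

Evaluate Δρ/ρ₀ = −αΔT + βΔS across each adjacent pair:
  19–41 m: −αΔT+βΔS = −(1.6 × 10⁻⁴)(-9.9)+(7.7 × 10⁻⁴)(+0.73) = 2.1 × 10⁻³ → stable
  41–74 m: −αΔT+βΔS = −(1.6 × 10⁻⁴)(+10.6)+(7.7 × 10⁻⁴)(-1.57) = -2.9 × 10⁻³ → UNSTABLE
  74–83 m: −αΔT+βΔS = −(1.6 × 10⁻⁴)(-5.8)+(7.7 × 10⁻⁴)(+0.74) = 1.5 × 10⁻³ → stable
  83–128 m: −αΔT+βΔS = −(1.6 × 10⁻⁴)(-0.2)+(7.7 × 10⁻⁴)(+0.12) = 1.2 × 10⁻⁴ → stable
  128–249 m: −αΔT+βΔS = −(1.6 × 10⁻⁴)(-6.6)+(7.7 × 10⁻⁴)(-1.01) = 2.8 × 10⁻⁴ → stable
The 41–74 m interval has Δρ < 0: lighter water underlies denser water.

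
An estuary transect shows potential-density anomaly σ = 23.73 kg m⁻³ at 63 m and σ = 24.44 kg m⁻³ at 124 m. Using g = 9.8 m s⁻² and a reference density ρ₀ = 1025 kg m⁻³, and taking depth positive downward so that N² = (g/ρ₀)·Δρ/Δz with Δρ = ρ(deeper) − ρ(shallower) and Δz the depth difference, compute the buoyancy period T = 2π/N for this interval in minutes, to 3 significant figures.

Δρ = 1024.44 − 1023.73 = 0.71 kg m⁻³ over Δz = 124 − 63 = 61 m.
N² = (9.8/1025) × (0.71/61) = 1.1128 × 10⁻⁴ s⁻².
N = √(1.1128 × 10⁻⁴) = 0.010549 rad s⁻¹, so T = 2π/N = 595.62 s = 9.9270 min ≈ 9.93 min.

9.93 min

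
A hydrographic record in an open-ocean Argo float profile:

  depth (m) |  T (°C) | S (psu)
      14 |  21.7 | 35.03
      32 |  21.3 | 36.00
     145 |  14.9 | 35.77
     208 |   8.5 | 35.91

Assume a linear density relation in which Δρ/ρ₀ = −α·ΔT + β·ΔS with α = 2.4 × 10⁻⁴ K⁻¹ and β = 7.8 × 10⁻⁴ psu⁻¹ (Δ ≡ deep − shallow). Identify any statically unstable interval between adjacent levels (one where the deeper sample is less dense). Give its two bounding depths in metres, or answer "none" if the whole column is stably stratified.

none

Evaluate Δρ/ρ₀ = −αΔT + βΔS across each adjacent pair:
  14–32 m: −αΔT+βΔS = −(2.4 × 10⁻⁴)(-0.4)+(7.8 × 10⁻⁴)(+0.97) = 8.5 × 10⁻⁴ → stable
  32–145 m: −αΔT+βΔS = −(2.4 × 10⁻⁴)(-6.4)+(7.8 × 10⁻⁴)(-0.23) = 1.4 × 10⁻³ → stable
  145–208 m: −αΔT+βΔS = −(2.4 × 10⁻⁴)(-6.4)+(7.8 × 10⁻⁴)(+0.14) = 1.6 × 10⁻³ → stable
Every interval has Δρ > 0: the column is stably stratified throughout.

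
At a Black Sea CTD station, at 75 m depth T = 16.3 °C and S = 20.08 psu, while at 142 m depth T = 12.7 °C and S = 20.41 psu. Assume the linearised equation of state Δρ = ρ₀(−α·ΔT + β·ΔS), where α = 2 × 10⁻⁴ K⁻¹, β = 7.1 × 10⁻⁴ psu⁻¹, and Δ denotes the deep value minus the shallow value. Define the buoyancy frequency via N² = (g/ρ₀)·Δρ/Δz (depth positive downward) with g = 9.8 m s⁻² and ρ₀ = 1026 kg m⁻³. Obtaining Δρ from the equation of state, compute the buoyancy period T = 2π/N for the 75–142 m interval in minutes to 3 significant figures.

8.86 min

ΔT = -3.6 K, ΔS = +0.33 psu (deep − shallow).
Δρ/ρ₀ = −αΔT + βΔS = 7.20 × 10⁻⁴ + 2.343 × 10⁻⁴ = 9.543 × 10⁻⁴, so Δρ ≈ 0.9791 kg m⁻³.
N² = (g/ρ₀)·Δρ/Δz = g·(Δρ/ρ₀)/Δz = 9.8 × 9.543 × 10⁻⁴ / 67 = 1.3958 × 10⁻⁴ s⁻².
N = √(1.3958 × 10⁻⁴) = 0.011814 rad s⁻¹ → T = 2π/N = 531.84 s = 8.8640 min ≈ 8.86 min.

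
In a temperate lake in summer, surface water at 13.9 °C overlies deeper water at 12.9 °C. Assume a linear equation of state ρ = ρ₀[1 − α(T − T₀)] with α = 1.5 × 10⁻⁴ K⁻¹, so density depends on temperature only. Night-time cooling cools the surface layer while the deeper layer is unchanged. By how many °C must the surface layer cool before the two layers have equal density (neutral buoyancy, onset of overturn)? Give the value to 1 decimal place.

With temperature the only control, equal density requires T_surf′ = T_deep.
T_surf′ = 12.9 °C.
Cooling required: 13.9 − 12.9 = 1.0 °C.

1.0 °C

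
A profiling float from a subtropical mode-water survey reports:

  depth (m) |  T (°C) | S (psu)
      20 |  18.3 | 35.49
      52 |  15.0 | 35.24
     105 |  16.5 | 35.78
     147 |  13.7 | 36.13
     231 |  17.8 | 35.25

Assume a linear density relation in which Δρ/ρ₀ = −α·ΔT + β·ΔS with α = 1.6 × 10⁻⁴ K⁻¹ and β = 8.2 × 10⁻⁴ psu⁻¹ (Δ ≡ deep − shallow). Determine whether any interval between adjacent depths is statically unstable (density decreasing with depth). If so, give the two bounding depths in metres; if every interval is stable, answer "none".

147–231 m

Evaluate Δρ/ρ₀ = −αΔT + βΔS across each adjacent pair:
  20–52 m: −αΔT+βΔS = −(1.6 × 10⁻⁴)(-3.3)+(8.2 × 10⁻⁴)(-0.25) = 3.2 × 10⁻⁴ → stable
  52–105 m: −αΔT+βΔS = −(1.6 × 10⁻⁴)(+1.5)+(8.2 × 10⁻⁴)(+0.54) = 2.0 × 10⁻⁴ → stable
  105–147 m: −αΔT+βΔS = −(1.6 × 10⁻⁴)(-2.8)+(8.2 × 10⁻⁴)(+0.35) = 7.3 × 10⁻⁴ → stable
  147–231 m: −αΔT+βΔS = −(1.6 × 10⁻⁴)(+4.1)+(8.2 × 10⁻⁴)(-0.88) = -1.4 × 10⁻³ → UNSTABLE
The 147–231 m interval has Δρ < 0: lighter water underlies denser water.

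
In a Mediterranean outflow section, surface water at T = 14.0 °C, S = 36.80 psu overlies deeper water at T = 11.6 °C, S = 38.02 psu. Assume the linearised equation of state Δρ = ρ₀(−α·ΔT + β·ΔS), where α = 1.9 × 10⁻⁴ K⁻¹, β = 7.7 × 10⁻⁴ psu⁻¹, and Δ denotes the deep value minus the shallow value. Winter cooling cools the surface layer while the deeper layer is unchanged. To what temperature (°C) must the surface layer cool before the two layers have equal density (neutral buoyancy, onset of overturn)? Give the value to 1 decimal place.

Neutral buoyancy requires Δρ = 0, i.e. −α(T_deep − T_surf′) + β(S_deep − S_surf) = 0.
T_surf′ = T_deep − (β/α)·ΔS = 11.6 − (7.7 × 10⁻⁴/1.9 × 10⁻⁴)·(+1.22) = 6.656 °C.
Cooling required: 14.0 − (6.656) = 7.344 °C.

6.7 °C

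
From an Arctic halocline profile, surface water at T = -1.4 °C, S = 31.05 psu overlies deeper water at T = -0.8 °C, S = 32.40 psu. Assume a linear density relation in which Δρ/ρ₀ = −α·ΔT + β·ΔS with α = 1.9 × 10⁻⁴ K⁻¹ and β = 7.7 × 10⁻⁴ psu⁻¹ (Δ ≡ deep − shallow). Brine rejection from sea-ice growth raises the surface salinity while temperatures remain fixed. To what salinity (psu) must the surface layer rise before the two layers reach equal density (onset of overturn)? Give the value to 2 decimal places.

32.25 psu

Neutral buoyancy requires −α(T_deep − T_surf) + β(S_deep − S_surf′) = 0.
S_surf′ = S_deep − (α/β)·ΔT = 32.40 − (1.9 × 10⁻⁴/7.7 × 10⁻⁴)·(+0.6) = 32.2519 psu.
Increase required: 32.2519 − 31.05 = 1.2019 psu.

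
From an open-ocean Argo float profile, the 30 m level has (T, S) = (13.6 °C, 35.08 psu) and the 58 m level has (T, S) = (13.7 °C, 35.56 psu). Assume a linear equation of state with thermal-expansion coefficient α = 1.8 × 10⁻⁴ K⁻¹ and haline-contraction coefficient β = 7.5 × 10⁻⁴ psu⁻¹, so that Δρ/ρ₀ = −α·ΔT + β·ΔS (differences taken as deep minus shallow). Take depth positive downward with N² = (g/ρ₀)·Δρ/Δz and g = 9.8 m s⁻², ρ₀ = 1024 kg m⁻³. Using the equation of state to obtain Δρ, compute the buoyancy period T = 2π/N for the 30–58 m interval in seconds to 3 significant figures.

ΔT = +0.1 K, ΔS = +0.48 psu (deep − shallow).
Δρ/ρ₀ = −αΔT + βΔS = -1.80 × 10⁻⁵ + 3.60 × 10⁻⁴ = 3.42 × 10⁻⁴, so Δρ ≈ 0.3502 kg m⁻³.
N² = (g/ρ₀)·Δρ/Δz = g·(Δρ/ρ₀)/Δz = 9.8 × 3.42 × 10⁻⁴ / 28 = 1.1970 × 10⁻⁴ s⁻².
N = √(1.1970 × 10⁻⁴) = 0.010941 rad s⁻¹ → T = 2π/N = 574.28 s ≈ 574 s.

574 s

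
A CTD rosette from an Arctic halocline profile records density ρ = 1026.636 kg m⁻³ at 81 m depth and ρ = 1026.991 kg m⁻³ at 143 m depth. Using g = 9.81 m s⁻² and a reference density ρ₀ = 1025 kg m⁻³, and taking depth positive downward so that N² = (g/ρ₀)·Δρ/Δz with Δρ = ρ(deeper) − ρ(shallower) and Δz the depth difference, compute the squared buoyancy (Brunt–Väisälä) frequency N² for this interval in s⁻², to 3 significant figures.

5.48 × 10⁻⁵ s⁻²

Δρ = 1026.991 − 1026.636 = 0.355 kg m⁻³ over Δz = 143 − 81 = 62 m.
N² = (9.81/1025) × (0.355/62) = 5.4800 × 10⁻⁵ s⁻² ≈ 5.48 × 10⁻⁵ s⁻².
N² > 0, so the interval is statically stable.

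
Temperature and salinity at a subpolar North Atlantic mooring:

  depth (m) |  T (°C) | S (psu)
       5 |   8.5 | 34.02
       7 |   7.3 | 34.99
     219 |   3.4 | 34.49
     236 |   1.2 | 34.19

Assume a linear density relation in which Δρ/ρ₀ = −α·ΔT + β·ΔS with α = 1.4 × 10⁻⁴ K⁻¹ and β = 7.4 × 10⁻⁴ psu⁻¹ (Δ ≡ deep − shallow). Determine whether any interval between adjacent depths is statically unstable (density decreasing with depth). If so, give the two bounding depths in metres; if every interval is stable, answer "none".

Evaluate Δρ/ρ₀ = −αΔT + βΔS across each adjacent pair:
  5–7 m: −αΔT+βΔS = −(1.4 × 10⁻⁴)(-1.2)+(7.4 × 10⁻⁴)(+0.97) = 8.9 × 10⁻⁴ → stable
  7–219 m: −αΔT+βΔS = −(1.4 × 10⁻⁴)(-3.9)+(7.4 × 10⁻⁴)(-0.50) = 1.8 × 10⁻⁴ → stable
  219–236 m: −αΔT+βΔS = −(1.4 × 10⁻⁴)(-2.2)+(7.4 × 10⁻⁴)(-0.30) = 8.6 × 10⁻⁵ → stable
Every interval has Δρ > 0: the column is stably stratified throughout.

none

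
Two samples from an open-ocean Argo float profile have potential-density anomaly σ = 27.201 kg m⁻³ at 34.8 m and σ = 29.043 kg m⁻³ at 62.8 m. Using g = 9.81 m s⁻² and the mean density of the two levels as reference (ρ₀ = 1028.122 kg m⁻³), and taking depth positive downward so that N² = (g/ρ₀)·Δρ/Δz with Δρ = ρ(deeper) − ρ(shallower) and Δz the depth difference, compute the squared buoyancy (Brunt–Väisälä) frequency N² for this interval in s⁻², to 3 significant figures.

Δρ = 1029.043 − 1027.201 = 1.842 kg m⁻³ over Δz = 62.8 − 34.8 = 28 m.
N² = (9.81/1028.122) × (1.842/28) = 6.2771 × 10⁻⁴ s⁻² ≈ 6.28 × 10⁻⁴ s⁻².

6.28 × 10⁻⁴ s⁻²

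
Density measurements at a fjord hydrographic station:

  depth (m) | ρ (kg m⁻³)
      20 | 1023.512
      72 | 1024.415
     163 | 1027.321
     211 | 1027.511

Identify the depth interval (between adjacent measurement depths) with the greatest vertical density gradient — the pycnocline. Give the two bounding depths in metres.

Compute the density gradient over each adjacent pair:
  20–72 m: Δρ/Δz = 0.903/52 = 0.017 kg m⁻⁴
  72–163 m: Δρ/Δz = 2.906/91 = 0.032 kg m⁻⁴
  163–211 m: Δρ/Δz = 0.190/48 = 4.0 × 10⁻³ kg m⁻⁴
The largest gradient is in the 72–163 m interval — the pycnocline.

72–163 m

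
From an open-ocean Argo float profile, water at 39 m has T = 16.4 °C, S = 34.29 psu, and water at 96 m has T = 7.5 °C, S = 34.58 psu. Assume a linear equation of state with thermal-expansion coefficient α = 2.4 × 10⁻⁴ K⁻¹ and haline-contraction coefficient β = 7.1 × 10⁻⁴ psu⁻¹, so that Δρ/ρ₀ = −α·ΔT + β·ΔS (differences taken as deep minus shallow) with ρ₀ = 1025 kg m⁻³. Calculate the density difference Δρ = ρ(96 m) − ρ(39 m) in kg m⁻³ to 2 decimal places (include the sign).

+2.40 kg m⁻³

ΔT = -8.9 K, ΔS = +0.29 psu (deep − shallow).
Δρ/ρ₀ = −(2.4 × 10⁻⁴)(-8.9) + (7.1 × 10⁻⁴)(+0.29) = 2.3419 × 10⁻³.
Δρ = 1025 × (2.3419 × 10⁻³) = +2.40 kg m⁻³.
Positive Δρ: denser below, stable.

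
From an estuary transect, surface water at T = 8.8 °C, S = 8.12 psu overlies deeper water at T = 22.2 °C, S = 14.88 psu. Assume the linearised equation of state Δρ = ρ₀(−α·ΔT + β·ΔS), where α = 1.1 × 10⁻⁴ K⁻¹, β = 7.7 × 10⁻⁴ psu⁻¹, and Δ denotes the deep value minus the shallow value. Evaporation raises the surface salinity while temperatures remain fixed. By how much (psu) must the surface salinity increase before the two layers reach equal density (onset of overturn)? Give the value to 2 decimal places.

4.85 psu

Neutral buoyancy requires −α(T_deep − T_surf) + β(S_deep − S_surf′) = 0.
S_surf′ = S_deep − (α/β)·ΔT = 14.88 − (1.1 × 10⁻⁴/7.7 × 10⁻⁴)·(+13.4) = 12.9657 psu.
Increase required: 12.9657 − 8.12 = 4.8457 psu.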